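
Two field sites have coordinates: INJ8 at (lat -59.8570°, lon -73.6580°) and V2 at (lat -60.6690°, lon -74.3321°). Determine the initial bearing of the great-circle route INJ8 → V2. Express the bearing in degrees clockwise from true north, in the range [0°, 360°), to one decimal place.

Δλ = -0.6741°
y = sin Δλ · cos φ₂ = -0.005763
x = cos φ₁ sin φ₂ − sin φ₁ cos φ₂ cos Δλ = -0.014201
θ = atan2(y, x) = -157.9113° → 202.0887° (mod 360°)

202.1°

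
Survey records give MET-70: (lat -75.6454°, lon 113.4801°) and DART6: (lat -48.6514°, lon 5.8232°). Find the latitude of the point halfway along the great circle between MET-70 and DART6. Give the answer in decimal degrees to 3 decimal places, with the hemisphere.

Bx = cos φ₂ cos Δλ = -0.200383,  By = cos φ₂ sin Δλ = -0.629516
φₘ = atan2(sin φ₁ + sin φ₂, √((cos φ₁ + Bx)² + By²)) = -69.83929°
λₘ = λ₁ + atan2(By, cos φ₁ + Bx) = 27.79877°

69.839°S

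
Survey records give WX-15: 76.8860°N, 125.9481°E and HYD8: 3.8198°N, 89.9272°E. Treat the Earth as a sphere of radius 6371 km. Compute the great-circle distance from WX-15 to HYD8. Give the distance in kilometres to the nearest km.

8411 km

Δφ = -73.0662°,  Δλ = -36.0209°
a = sin²(Δφ/2) + cos φ₁ cos φ₂ sin²(Δλ/2) = 0.376009
c = 2·arcsin(√a) = 1.320199 rad = 75.6419°
d = R·c = 6371 × 1.320199 = 8411.0 km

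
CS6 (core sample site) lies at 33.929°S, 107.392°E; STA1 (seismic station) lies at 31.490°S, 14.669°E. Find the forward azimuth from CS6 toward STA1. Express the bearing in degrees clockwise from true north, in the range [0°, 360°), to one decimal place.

241.8°

Δλ = -92.7230°
y = sin Δλ · cos φ₂ = -0.851769
x = cos φ₁ sin φ₂ − sin φ₁ cos φ₂ cos Δλ = -0.456021
θ = atan2(y, x) = -118.1638° → 241.8362° (mod 360°)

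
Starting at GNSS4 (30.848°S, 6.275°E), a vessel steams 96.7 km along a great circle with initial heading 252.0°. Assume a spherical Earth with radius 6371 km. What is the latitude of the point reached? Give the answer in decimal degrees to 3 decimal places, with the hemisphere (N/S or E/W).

31.113°S

δ = d/R = 96.7/6371 = 0.015178 rad
φ₂ = arcsin(sin φ₁ cos δ + cos φ₁ sin δ cos θ)
   = arcsin(-0.51276·0.99988 + 0.85853·0.01518·-0.30902) = -31.11315°
λ₂ = λ₁ + atan2(sin θ sin δ cos φ₁, cos δ − sin φ₁ sin φ₂) = 5.30894°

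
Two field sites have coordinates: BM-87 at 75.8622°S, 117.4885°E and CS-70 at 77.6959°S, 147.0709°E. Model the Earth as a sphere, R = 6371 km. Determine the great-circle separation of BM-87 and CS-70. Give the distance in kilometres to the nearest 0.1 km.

770.1 km

Δφ = -1.8337°,  Δλ = 29.5824°
a = sin²(Δφ/2) + cos φ₁ cos φ₂ sin²(Δλ/2) = 0.003649
c = 2·arcsin(√a) = 0.120880 rad = 6.9259°
d = R·c = 6371 × 0.120880 = 770.1 km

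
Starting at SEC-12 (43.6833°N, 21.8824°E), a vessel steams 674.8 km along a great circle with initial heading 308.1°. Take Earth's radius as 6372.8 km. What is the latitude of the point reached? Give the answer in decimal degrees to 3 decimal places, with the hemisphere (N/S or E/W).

47.220°N

δ = d/R = 674.8/6372.8 = 0.105888 rad
φ₂ = arcsin(sin φ₁ cos δ + cos φ₁ sin δ cos θ)
   = arcsin(0.69067·0.99440 + 0.72317·0.10569·0.61704) = 47.21977°
λ₂ = λ₁ + atan2(sin θ sin δ cos φ₁, cos δ − sin φ₁ sin φ₂) = 14.84851°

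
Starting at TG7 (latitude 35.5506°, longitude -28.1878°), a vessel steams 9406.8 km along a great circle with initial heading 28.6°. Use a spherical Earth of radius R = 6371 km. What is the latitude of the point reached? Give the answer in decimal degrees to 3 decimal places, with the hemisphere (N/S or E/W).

δ = d/R = 9406.8/6371 = 1.476503 rad
φ₂ = arcsin(sin φ₁ cos δ + cos φ₁ sin δ cos θ)
   = arcsin(0.58142·0.09415 + 0.81360·0.99556·0.87798) = 49.98702°
λ₂ = λ₁ + atan2(sin θ sin δ cos φ₁, cos δ − sin φ₁ sin φ₂) = 103.97813°

49.987°N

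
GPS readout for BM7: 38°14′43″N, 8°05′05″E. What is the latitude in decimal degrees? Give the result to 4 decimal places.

38.2453°N

38° + 14′/60 + 43″/3600 = 38 + 0.23333 + 0.01194 = 38.2453°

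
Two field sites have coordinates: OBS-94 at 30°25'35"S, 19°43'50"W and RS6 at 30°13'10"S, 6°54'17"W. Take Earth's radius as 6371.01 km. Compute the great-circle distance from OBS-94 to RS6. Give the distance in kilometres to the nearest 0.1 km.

1230.6 km

OBS-94: φ = -30.42639°, λ = -19.73056°
RS6: φ = -30.21944°, λ = -6.90472°
Δφ = 0.2069°,  Δλ = 12.8258°
a = sin²(Δφ/2) + cos φ₁ cos φ₂ sin²(Δλ/2) = 0.009299
c = 2·arcsin(√a) = 0.193159 rad = 11.0672°
d = R·c = 6371.01 × 0.193159 = 1230.6 km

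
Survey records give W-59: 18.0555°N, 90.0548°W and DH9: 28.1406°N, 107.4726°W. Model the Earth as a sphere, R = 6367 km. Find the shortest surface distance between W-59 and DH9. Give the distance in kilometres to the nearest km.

2100 km

Δφ = 10.0851°,  Δλ = -17.4178°
a = sin²(Δφ/2) + cos φ₁ cos φ₂ sin²(Δλ/2) = 0.026946
c = 2·arcsin(√a) = 0.329800 rad = 18.8961°
d = R·c = 6367 × 0.329800 = 2099.8 km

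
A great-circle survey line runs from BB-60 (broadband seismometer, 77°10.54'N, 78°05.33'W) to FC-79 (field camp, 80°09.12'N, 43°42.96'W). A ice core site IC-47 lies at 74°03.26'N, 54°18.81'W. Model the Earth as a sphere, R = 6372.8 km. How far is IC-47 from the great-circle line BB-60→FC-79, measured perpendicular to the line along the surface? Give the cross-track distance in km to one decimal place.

609.5 km

BB-60: φ = +77.17567°, λ = -78.08883°
FC-79: φ = +80.15200°, λ = -43.71600°
IC-47: φ = +74.05433°, λ = -54.31350°
δ₁₃ = central angle BB-60→IC-47 = 0.115464 rad  (haversine)
θ₁₃ = bearing BB-60→IC-47 = 105.980°,  θ₁₂ = bearing BB-60→FC-79 = 49.993°
dₓₜ = R·arcsin(sin δ₁₃ · sin(θ₁₃ − θ₁₂)) = 6372.8·arcsin(0.11521·sin(55.987°)) = 609.511 km
|dₓₜ| = 609.511 km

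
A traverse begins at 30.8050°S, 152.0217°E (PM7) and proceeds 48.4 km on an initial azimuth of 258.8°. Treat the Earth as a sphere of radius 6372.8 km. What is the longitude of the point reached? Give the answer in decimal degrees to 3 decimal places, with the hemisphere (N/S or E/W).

151.524°E

δ = d/R = 48.4/6372.8 = 0.007595 rad
φ₂ = arcsin(sin φ₁ cos δ + cos φ₁ sin δ cos θ)
   = arcsin(-0.51212·0.99997 + 0.85892·0.00759·-0.19423) = -30.88857°
λ₂ = λ₁ + atan2(sin θ sin δ cos φ₁, cos δ − sin φ₁ sin φ₂) = 151.52429°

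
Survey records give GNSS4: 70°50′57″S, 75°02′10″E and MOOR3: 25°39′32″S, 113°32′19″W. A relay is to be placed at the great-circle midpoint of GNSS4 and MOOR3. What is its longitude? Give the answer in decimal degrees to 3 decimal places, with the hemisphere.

GNSS4: φ = -70.84917°, λ = +75.03611°
MOOR3: φ = -25.65889°, λ = -113.53861°
Bx = cos φ₂ cos Δλ = -0.891312,  By = cos φ₂ sin Δλ = 0.134396
φₘ = atan2(sin φ₁ + sin φ₂, √((cos φ₁ + Bx)² + By²)) = -67.20181°
λₘ = λ₁ + atan2(By, cos φ₁ + Bx) = -118.38406°

118.384°W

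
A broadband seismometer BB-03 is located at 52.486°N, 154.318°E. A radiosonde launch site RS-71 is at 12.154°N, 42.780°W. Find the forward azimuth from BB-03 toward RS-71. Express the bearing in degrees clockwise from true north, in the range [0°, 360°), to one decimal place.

Δλ = 162.9020°
y = sin Δλ · cos φ₂ = 0.287417
x = cos φ₁ sin φ₂ − sin φ₁ cos φ₂ cos Δλ = 0.869363
θ = atan2(y, x) = 18.2942° → 18.2942° (mod 360°)

18.3°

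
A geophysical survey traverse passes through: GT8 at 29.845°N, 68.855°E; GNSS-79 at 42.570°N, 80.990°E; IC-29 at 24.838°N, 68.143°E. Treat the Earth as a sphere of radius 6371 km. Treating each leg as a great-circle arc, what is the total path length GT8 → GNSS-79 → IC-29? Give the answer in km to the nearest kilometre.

4077 km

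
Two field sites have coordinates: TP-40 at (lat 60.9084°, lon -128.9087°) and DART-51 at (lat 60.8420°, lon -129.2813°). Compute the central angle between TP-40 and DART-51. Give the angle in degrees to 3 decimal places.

0.193°

Δφ = -0.0664°,  Δλ = -0.3726°
a = sin²(Δφ/2) + cos φ₁ cos φ₂ sin²(Δλ/2) = 0.000003
c = 2·arcsin(√a) = 0.003371 rad = 0.1931°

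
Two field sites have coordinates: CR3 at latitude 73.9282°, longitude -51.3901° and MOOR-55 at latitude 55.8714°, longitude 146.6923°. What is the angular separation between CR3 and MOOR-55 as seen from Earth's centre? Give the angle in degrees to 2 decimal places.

49.63°

Δφ = -18.0568°,  Δλ = -161.9176°
a = sin²(Δφ/2) + cos φ₁ cos φ₂ sin²(Δλ/2) = 0.176112
c = 2·arcsin(√a) = 0.866135 rad = 49.6259°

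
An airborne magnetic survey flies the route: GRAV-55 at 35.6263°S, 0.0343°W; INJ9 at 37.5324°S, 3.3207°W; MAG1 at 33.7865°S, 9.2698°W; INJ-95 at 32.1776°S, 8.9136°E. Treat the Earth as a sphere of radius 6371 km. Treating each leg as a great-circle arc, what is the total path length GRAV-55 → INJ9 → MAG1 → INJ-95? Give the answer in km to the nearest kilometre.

2745 km

GRAV-55→INJ9: c = 0.056812 rad, d = 361.95 km
INJ9→MAG1: c = 0.106690 rad, d = 679.72 km
MAG1→INJ-95: c = 0.267340 rad, d = 1703.23 km
Total = 361.95 + 679.72 + 1703.23 = 2744.90 km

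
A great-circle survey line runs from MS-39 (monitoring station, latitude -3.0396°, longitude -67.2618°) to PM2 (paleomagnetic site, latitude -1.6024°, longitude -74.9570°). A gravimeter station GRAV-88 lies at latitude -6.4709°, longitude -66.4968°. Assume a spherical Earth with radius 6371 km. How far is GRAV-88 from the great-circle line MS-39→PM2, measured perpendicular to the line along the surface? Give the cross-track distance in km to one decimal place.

δ₁₃ = central angle MS-39→GRAV-88 = 0.061347 rad  (haversine)
θ₁₃ = bearing MS-39→GRAV-88 = 167.503°,  θ₁₂ = bearing MS-39→PM2 = 280.416°
dₓₜ = R·arcsin(sin δ₁₃ · sin(θ₁₃ − θ₁₂)) = 6371·arcsin(0.06131·sin(-112.912°)) = -359.973 km
|dₓₜ| = 359.973 km

360.0 km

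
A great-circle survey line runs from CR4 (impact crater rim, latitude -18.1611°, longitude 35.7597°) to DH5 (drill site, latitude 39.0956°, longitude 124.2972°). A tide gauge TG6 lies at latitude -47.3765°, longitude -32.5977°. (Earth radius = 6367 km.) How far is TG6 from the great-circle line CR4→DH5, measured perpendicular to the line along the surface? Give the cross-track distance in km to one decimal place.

654.6 km

δ₁₃ = central angle CR4→TG6 = 1.085286 rad  (haversine)
θ₁₃ = bearing CR4→TG6 = 225.372°,  θ₁₂ = bearing CR4→DH5 = 52.036°
dₓₜ = R·arcsin(sin δ₁₃ · sin(θ₁₃ − θ₁₂)) = 6367·arcsin(0.88444·sin(173.336°)) = 654.612 km
|dₓₜ| = 654.612 km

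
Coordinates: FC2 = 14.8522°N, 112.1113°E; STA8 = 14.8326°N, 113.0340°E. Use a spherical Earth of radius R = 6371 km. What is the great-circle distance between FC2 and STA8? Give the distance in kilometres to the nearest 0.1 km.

99.2 km

Δφ = -0.0196°,  Δλ = 0.9227°
a = sin²(Δφ/2) + cos φ₁ cos φ₂ sin²(Δλ/2) = 0.000061
c = 2·arcsin(√a) = 0.015571 rad = 0.8921°
d = R·c = 6371 × 0.015571 = 99.2 km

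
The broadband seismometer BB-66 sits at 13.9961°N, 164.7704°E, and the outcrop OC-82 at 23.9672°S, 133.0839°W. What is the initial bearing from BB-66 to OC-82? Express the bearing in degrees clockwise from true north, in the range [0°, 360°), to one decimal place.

Δλ = 62.1457°
y = sin Δλ · cos φ₂ = 0.807907
x = cos φ₁ sin φ₂ − sin φ₁ cos φ₂ cos Δλ = -0.497412
θ = atan2(y, x) = 121.6198° → 121.6198° (mod 360°)

121.6°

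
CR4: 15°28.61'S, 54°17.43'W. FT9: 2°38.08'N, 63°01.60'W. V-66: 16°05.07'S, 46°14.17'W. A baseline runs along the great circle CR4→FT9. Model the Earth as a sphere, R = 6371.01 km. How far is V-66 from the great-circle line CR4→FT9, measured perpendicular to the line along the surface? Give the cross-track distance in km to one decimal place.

733.9 km

CR4: φ = -15.47683°, λ = -54.29050°
FT9: φ = +2.63467°, λ = -63.02667°
V-66: φ = -16.08450°, λ = -46.23617°
δ₁₃ = central angle CR4→V-66 = 0.135682 rad  (haversine)
θ₁₃ = bearing CR4→V-66 = 95.572°,  θ₁₂ = bearing CR4→FT9 = 333.758°
dₓₜ = R·arcsin(sin δ₁₃ · sin(θ₁₃ − θ₁₂)) = 6371.01·arcsin(0.13527·sin(-238.186°)) = 733.932 km
|dₓₜ| = 733.932 km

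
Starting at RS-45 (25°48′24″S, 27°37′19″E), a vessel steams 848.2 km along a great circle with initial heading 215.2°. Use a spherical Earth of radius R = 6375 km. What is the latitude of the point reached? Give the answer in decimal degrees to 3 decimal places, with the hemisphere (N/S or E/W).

RS-45: φ = -25.80667°, λ = +27.62194°
δ = d/R = 848.2/6375 = 0.133051 rad
φ₂ = arcsin(sin φ₁ cos δ + cos φ₁ sin δ cos θ)
   = arcsin(-0.43534·0.99116 + 0.90027·0.13266·-0.81714) = -31.94322°
λ₂ = λ₁ + atan2(sin θ sin δ cos φ₁, cos δ − sin φ₁ sin φ₂) = 22.45174°

31.943°S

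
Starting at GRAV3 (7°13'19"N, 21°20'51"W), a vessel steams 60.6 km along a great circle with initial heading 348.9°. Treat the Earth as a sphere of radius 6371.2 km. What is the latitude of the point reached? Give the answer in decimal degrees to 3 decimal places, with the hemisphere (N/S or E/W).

7.757°N

GRAV3: φ = +7.22194°, λ = -21.34750°
δ = d/R = 60.6/6371.2 = 0.009512 rad
φ₂ = arcsin(sin φ₁ cos δ + cos φ₁ sin δ cos θ)
   = arcsin(0.12571·0.99995 + 0.99207·0.00951·0.98129) = 7.75671°
λ₂ = λ₁ + atan2(sin θ sin δ cos φ₁, cos δ − sin φ₁ sin φ₂) = -21.45339°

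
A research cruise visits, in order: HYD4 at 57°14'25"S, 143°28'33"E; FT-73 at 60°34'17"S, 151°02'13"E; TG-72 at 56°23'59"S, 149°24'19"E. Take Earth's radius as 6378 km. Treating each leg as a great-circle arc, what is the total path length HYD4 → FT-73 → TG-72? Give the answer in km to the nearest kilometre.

HYD4: φ = -57.24028°, λ = +143.47583°
FT-73: φ = -60.57139°, λ = +151.03694°
TG-72: φ = -56.39972°, λ = +149.40528°
HYD4→FT-73: c = 0.089487 rad, d = 570.75 km
FT-73→TG-72: c = 0.074309 rad, d = 473.95 km
Total = 570.75 + 473.95 = 1044.70 km

1045 km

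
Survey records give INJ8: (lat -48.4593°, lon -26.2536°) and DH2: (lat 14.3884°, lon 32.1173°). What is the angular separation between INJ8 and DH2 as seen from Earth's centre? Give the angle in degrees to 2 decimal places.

81.32°

Δφ = 62.8477°,  Δλ = 58.3709°
a = sin²(Δφ/2) + cos φ₁ cos φ₂ sin²(Δλ/2) = 0.424567
c = 2·arcsin(√a) = 1.419351 rad = 81.3228°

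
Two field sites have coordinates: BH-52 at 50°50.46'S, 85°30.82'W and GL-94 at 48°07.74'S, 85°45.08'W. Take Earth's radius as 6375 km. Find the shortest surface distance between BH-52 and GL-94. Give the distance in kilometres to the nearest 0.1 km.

BH-52: φ = -50.84100°, λ = -85.51367°
GL-94: φ = -48.12900°, λ = -85.75133°
Δφ = 2.7120°,  Δλ = -0.2377°
a = sin²(Δφ/2) + cos φ₁ cos φ₂ sin²(Δλ/2) = 0.000562
c = 2·arcsin(√a) = 0.047410 rad = 2.7164°
d = R·c = 6375 × 0.047410 = 302.2 km

302.2 km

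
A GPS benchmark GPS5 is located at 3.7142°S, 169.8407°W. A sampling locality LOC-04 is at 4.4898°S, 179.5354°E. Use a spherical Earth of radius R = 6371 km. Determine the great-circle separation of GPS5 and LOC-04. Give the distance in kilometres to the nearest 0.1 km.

Δφ = -0.7756°,  Δλ = -10.6239°
a = sin²(Δφ/2) + cos φ₁ cos φ₂ sin²(Δλ/2) = 0.008572
c = 2·arcsin(√a) = 0.185439 rad = 10.6249°
d = R·c = 6371 × 0.185439 = 1181.4 km

1181.4 km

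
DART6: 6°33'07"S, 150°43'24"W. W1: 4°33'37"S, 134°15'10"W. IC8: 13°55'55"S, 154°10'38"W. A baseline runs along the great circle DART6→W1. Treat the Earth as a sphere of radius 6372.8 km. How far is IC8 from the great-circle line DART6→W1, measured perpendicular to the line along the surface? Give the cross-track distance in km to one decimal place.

777.7 km

DART6: φ = -6.55194°, λ = -150.72333°
W1: φ = -4.56028°, λ = -134.25278°
IC8: φ = -13.93194°, λ = -154.17722°
δ₁₃ = central angle DART6→IC8 = 0.141790 rad  (haversine)
θ₁₃ = bearing DART6→IC8 = 204.442°,  θ₁₂ = bearing DART6→W1 = 83.923°
dₓₜ = R·arcsin(sin δ₁₃ · sin(θ₁₃ − θ₁₂)) = 6372.8·arcsin(0.14132·sin(120.519°)) = 777.741 km
|dₓₜ| = 777.741 km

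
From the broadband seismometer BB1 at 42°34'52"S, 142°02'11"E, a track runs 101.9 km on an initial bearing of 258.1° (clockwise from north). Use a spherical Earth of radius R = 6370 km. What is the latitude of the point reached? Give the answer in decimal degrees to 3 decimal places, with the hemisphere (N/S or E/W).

42.764°S

BB1: φ = -42.58111°, λ = +142.03639°
δ = d/R = 101.9/6370 = 0.015997 rad
φ₂ = arcsin(sin φ₁ cos δ + cos φ₁ sin δ cos θ)
   = arcsin(-0.67663·0.99987 + 0.73632·0.01600·-0.20620) = -42.76363°
λ₂ = λ₁ + atan2(sin θ sin δ cos φ₁, cos δ − sin φ₁ sin φ₂) = 140.81474°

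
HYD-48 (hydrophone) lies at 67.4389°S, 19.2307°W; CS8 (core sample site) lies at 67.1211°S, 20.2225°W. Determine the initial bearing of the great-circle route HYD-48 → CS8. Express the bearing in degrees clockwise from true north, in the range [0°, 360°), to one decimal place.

309.2°

Δλ = -0.9918°
y = sin Δλ · cos φ₂ = -0.006730
x = cos φ₁ sin φ₂ − sin φ₁ cos φ₂ cos Δλ = 0.005493
θ = atan2(y, x) = -50.7779° → 309.2221° (mod 360°)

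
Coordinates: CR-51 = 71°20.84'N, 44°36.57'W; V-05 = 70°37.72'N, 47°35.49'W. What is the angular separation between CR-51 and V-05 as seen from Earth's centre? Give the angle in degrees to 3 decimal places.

CR-51: φ = +71.34733°, λ = -44.60950°
V-05: φ = +70.62867°, λ = -47.59150°
Δφ = -0.7187°,  Δλ = -2.9820°
a = sin²(Δφ/2) + cos φ₁ cos φ₂ sin²(Δλ/2) = 0.000111
c = 2·arcsin(√a) = 0.021086 rad = 1.2082°

1.208°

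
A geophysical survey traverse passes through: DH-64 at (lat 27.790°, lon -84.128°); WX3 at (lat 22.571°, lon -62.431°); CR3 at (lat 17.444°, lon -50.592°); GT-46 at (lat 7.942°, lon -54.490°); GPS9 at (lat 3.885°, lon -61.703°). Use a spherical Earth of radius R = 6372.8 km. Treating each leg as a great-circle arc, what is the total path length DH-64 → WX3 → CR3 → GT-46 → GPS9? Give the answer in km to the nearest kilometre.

5673 km

DH-64→WX3: c = 0.354044 rad, d = 2256.25 km
WX3→CR3: c = 0.213668 rad, d = 1361.66 km
CR3→GT-46: c = 0.178596 rad, d = 1138.16 km
GT-46→GPS9: c = 0.143830 rad, d = 916.60 km
Total = 2256.25 + 1361.66 + 1138.16 + 916.60 = 5672.67 km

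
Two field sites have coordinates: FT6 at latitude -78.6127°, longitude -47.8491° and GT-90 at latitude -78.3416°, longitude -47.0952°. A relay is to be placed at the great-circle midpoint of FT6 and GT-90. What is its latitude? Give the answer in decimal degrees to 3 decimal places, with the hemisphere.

78.477°S

Bx = cos φ₂ cos Δλ = 0.202059,  By = cos φ₂ sin Δλ = 0.002659
φₘ = atan2(sin φ₁ + sin φ₂, √((cos φ₁ + Bx)² + By²)) = -78.47739°
λₘ = λ₁ + atan2(By, cos φ₁ + Bx) = -47.46778°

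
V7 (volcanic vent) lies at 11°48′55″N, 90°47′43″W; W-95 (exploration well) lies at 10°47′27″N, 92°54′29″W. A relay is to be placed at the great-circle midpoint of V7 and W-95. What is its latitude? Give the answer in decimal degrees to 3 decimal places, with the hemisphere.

V7: φ = +11.81528°, λ = -90.79528°
W-95: φ = +10.79083°, λ = -92.90806°
Bx = cos φ₂ cos Δλ = 0.981649,  By = cos φ₂ sin Δλ = -0.036215
φₘ = atan2(sin φ₁ + sin φ₂, √((cos φ₁ + Bx)² + By²)) = 11.30493°
λₘ = λ₁ + atan2(By, cos φ₁ + Bx) = -91.85355°

11.305°N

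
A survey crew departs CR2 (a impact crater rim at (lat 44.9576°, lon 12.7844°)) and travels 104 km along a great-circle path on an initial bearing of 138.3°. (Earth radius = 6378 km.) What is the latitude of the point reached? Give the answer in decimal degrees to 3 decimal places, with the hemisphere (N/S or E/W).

δ = d/R = 104/6378 = 0.016306 rad
φ₂ = arcsin(sin φ₁ cos δ + cos φ₁ sin δ cos θ)
   = arcsin(0.70658·0.99987 + 0.70763·0.01631·-0.74664) = 44.25673°
λ₂ = λ₁ + atan2(sin θ sin δ cos φ₁, cos δ − sin φ₁ sin φ₂) = 13.65215°

44.257°N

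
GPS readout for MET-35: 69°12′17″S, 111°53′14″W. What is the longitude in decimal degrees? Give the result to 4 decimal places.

111° + 53′/60 + 14″/3600 = 111 + 0.88333 + 0.00389 = 111.8872°

111.8872°W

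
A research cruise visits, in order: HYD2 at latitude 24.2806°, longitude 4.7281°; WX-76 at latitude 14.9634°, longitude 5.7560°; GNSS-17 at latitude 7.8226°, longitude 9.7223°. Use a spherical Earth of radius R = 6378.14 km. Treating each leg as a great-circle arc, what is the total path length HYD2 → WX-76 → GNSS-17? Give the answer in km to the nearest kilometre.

HYD2→WX-76: c = 0.163489 rad, d = 1042.75 km
WX-76→GNSS-17: c = 0.141884 rad, d = 904.96 km
Total = 1042.75 + 904.96 = 1947.71 km

1948 km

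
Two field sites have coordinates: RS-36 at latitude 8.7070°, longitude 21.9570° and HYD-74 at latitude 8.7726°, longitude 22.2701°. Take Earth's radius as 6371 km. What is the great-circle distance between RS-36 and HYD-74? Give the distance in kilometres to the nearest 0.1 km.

Δφ = 0.0656°,  Δλ = 0.3131°
a = sin²(Δφ/2) + cos φ₁ cos φ₂ sin²(Δλ/2) = 0.000008
c = 2·arcsin(√a) = 0.005521 rad = 0.3163°
d = R·c = 6371 × 0.005521 = 35.2 km

35.2 km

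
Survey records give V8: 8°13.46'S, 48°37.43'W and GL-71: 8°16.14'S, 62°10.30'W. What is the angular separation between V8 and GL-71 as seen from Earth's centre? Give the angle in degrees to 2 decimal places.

13.41°

V8: φ = -8.22433°, λ = -48.62383°
GL-71: φ = -8.26900°, λ = -62.17167°
Δφ = -0.0447°,  Δλ = -13.5478°
a = sin²(Δφ/2) + cos φ₁ cos φ₂ sin²(Δλ/2) = 0.013627
c = 2·arcsin(√a) = 0.233999 rad = 13.4072°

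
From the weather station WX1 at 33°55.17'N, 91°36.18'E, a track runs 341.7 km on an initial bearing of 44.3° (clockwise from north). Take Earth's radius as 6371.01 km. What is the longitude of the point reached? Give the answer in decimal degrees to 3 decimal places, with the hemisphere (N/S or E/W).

94.259°E

WX1: φ = +33.91950°, λ = +91.60300°
δ = d/R = 341.7/6371.01 = 0.053634 rad
φ₂ = arcsin(sin φ₁ cos δ + cos φ₁ sin δ cos θ)
   = arcsin(0.55803·0.99856 + 0.82982·0.05361·0.71569) = 36.09053°
λ₂ = λ₁ + atan2(sin θ sin δ cos φ₁, cos δ − sin φ₁ sin φ₂) = 94.25860°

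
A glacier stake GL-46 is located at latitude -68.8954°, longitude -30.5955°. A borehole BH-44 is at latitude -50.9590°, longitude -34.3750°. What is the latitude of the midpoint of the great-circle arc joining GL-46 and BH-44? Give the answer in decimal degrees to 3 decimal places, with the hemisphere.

Bx = cos φ₂ cos Δλ = 0.628506,  By = cos φ₂ sin Δλ = -0.041519
φₘ = atan2(sin φ₁ + sin φ₂, √((cos φ₁ + Bx)² + By²)) = -59.93971°
λₘ = λ₁ + atan2(By, cos φ₁ + Bx) = -33.00046°

59.940°S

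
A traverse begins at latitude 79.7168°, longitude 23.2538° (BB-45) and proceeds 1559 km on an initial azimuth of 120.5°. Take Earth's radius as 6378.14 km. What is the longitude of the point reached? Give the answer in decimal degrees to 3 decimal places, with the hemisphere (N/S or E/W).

58.594°E

δ = d/R = 1559/6378.14 = 0.244429 rad
φ₂ = arcsin(sin φ₁ cos δ + cos φ₁ sin δ cos θ)
   = arcsin(0.98394·0.97028 + 0.17851·0.24200·-0.50754) = 68.86995°
λ₂ = λ₁ + atan2(sin θ sin δ cos φ₁, cos δ − sin φ₁ sin φ₂) = 58.59400°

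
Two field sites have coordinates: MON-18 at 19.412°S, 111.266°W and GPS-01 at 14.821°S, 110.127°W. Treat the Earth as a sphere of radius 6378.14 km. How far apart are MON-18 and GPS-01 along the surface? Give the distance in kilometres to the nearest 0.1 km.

525.2 km

Δφ = 4.5910°,  Δλ = 1.1390°
a = sin²(Δφ/2) + cos φ₁ cos φ₂ sin²(Δλ/2) = 0.001694
c = 2·arcsin(√a) = 0.082348 rad = 4.7182°
d = R·c = 6378.14 × 0.082348 = 525.2 km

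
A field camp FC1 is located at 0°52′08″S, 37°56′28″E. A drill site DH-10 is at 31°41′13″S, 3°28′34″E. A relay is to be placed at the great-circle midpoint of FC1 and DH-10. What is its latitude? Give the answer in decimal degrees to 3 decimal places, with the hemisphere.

16.995°S

FC1: φ = -0.86889°, λ = +37.94111°
DH-10: φ = -31.68694°, λ = +3.47611°
Bx = cos φ₂ cos Δλ = 0.701569,  By = cos φ₂ sin Δλ = -0.481544
φₘ = atan2(sin φ₁ + sin φ₂, √((cos φ₁ + Bx)² + By²)) = -16.99477°
λₘ = λ₁ + atan2(By, cos φ₁ + Bx) = 22.13858°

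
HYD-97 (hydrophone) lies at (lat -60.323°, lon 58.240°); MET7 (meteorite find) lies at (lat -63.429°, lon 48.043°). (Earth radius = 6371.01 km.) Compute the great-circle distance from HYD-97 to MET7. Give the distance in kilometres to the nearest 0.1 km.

635.3 km

Δφ = -3.1060°,  Δλ = -10.1970°
a = sin²(Δφ/2) + cos φ₁ cos φ₂ sin²(Δλ/2) = 0.002484
c = 2·arcsin(√a) = 0.099712 rad = 5.7131°
d = R·c = 6371.01 × 0.099712 = 635.3 km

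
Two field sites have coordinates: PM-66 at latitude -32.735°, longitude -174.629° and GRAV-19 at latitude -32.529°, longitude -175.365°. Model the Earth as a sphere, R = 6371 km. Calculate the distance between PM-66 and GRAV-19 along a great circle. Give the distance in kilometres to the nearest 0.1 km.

Δφ = 0.2060°,  Δλ = -0.7360°
a = sin²(Δφ/2) + cos φ₁ cos φ₂ sin²(Δλ/2) = 0.000032
c = 2·arcsin(√a) = 0.011400 rad = 0.6532°
d = R·c = 6371 × 0.011400 = 72.6 km

72.6 km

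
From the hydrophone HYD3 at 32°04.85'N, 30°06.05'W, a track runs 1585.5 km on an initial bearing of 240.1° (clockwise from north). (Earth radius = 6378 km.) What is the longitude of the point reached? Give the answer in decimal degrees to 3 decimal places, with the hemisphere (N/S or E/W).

43.630°W

HYD3: φ = +32.08083°, λ = -30.10083°
δ = d/R = 1585.5/6378 = 0.248589 rad
φ₂ = arcsin(sin φ₁ cos δ + cos φ₁ sin δ cos θ)
   = arcsin(0.53112·0.96926 + 0.84730·0.24604·-0.49849) = 24.25956°
λ₂ = λ₁ + atan2(sin θ sin δ cos φ₁, cos δ − sin φ₁ sin φ₂) = -43.63041°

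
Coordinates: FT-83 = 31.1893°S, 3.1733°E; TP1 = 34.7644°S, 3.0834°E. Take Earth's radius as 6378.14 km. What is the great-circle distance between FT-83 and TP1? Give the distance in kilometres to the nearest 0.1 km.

Δφ = -3.5751°,  Δλ = -0.0899°
a = sin²(Δφ/2) + cos φ₁ cos φ₂ sin²(Δλ/2) = 0.000973
c = 2·arcsin(√a) = 0.062411 rad = 3.5759°
d = R·c = 6378.14 × 0.062411 = 398.1 km

398.1 km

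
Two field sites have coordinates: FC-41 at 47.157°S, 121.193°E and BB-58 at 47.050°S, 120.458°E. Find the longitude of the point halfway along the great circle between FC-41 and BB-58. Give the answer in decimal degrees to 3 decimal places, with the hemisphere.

Bx = cos φ₂ cos Δλ = 0.681304,  By = cos φ₂ sin Δλ = -0.008740
φₘ = atan2(sin φ₁ + sin φ₂, √((cos φ₁ + Bx)² + By²)) = -47.10409°
λₘ = λ₁ + atan2(By, cos φ₁ + Bx) = 120.82513°

120.825°E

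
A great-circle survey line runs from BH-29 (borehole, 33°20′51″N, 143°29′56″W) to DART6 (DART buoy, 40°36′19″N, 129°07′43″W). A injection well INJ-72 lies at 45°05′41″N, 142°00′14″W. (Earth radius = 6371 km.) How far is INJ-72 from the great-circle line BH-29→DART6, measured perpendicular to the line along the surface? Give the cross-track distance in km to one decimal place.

977.5 km

BH-29: φ = +33.34750°, λ = -143.49889°
DART6: φ = +40.60528°, λ = -129.12861°
INJ-72: φ = +45.09472°, λ = -142.00389°
δ₁₃ = central angle BH-29→INJ-72 = 0.206011 rad  (haversine)
θ₁₃ = bearing BH-29→INJ-72 = 5.166°,  θ₁₂ = bearing BH-29→DART6 = 53.507°
dₓₜ = R·arcsin(sin δ₁₃ · sin(θ₁₃ − θ₁₂)) = 6371·arcsin(0.20456·sin(-48.341°)) = -977.502 km
|dₓₜ| = 977.502 km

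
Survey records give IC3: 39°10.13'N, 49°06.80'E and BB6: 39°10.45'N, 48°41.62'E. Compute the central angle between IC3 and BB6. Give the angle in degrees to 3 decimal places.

0.325°

IC3: φ = +39.16883°, λ = +49.11333°
BB6: φ = +39.17417°, λ = +48.69367°
Δφ = 0.0053°,  Δλ = -0.4197°
a = sin²(Δφ/2) + cos φ₁ cos φ₂ sin²(Δλ/2) = 0.000008
c = 2·arcsin(√a) = 0.005679 rad = 0.3254°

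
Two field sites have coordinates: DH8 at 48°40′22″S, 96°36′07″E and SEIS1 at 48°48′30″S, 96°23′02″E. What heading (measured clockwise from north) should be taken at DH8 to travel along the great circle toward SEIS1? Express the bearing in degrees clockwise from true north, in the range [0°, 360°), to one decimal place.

226.6°

DH8: φ = -48.67278°, λ = +96.60194°
SEIS1: φ = -48.80833°, λ = +96.38389°
Δλ = -0.2181°
y = sin Δλ · cos φ₂ = -0.002506
x = cos φ₁ sin φ₂ − sin φ₁ cos φ₂ cos Δλ = -0.002369
θ = atan2(y, x) = -133.3913° → 226.6087° (mod 360°)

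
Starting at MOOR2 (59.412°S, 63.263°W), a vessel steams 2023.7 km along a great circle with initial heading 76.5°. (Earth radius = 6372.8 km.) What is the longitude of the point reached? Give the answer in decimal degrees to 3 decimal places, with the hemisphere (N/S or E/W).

δ = d/R = 2023.7/6372.8 = 0.317553 rad
φ₂ = arcsin(sin φ₁ cos δ + cos φ₁ sin δ cos θ)
   = arcsin(-0.86085·0.95000 + 0.50886·0.31224·0.23345) = -51.32623°
λ₂ = λ₁ + atan2(sin θ sin δ cos φ₁, cos δ − sin φ₁ sin φ₂) = -34.19327°

34.193°W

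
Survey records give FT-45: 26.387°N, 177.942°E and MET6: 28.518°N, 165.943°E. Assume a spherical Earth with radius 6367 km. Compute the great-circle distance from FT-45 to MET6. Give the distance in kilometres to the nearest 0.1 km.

1206.1 km

Δφ = 2.1310°,  Δλ = -11.9990°
a = sin²(Δφ/2) + cos φ₁ cos φ₂ sin²(Δλ/2) = 0.008945
c = 2·arcsin(√a) = 0.189435 rad = 10.8538°
d = R·c = 6367 × 0.189435 = 1206.1 km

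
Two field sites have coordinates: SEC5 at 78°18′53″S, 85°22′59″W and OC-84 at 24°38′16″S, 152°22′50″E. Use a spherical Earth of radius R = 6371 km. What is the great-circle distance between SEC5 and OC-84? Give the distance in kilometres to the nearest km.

7999 km

SEC5: φ = -78.31472°, λ = -85.38306°
OC-84: φ = -24.63778°, λ = +152.38056°
Δφ = 53.6769°,  Δλ = -122.2364°
a = sin²(Δφ/2) + cos φ₁ cos φ₂ sin²(Δλ/2) = 0.344980
c = 2·arcsin(√a) = 1.255561 rad = 71.9383°
d = R·c = 6371 × 1.255561 = 7999.2 km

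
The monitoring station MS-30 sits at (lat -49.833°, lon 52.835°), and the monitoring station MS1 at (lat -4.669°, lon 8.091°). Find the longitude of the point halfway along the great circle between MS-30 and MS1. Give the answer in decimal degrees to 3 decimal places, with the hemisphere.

Bx = cos φ₂ cos Δλ = 0.707902,  By = cos φ₂ sin Δλ = -0.701604
φₘ = atan2(sin φ₁ + sin φ₂, √((cos φ₁ + Bx)² + By²)) = -29.02266°
λₘ = λ₁ + atan2(By, cos φ₁ + Bx) = 25.42441°

25.424°E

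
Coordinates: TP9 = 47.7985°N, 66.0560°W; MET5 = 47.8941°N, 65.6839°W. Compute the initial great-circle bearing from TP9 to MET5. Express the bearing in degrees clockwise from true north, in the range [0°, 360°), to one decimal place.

68.9°

Δλ = 0.3721°
y = sin Δλ · cos φ₂ = 0.004354
x = cos φ₁ sin φ₂ − sin φ₁ cos φ₂ cos Δλ = 0.001679
θ = atan2(y, x) = 68.9142° → 68.9142° (mod 360°)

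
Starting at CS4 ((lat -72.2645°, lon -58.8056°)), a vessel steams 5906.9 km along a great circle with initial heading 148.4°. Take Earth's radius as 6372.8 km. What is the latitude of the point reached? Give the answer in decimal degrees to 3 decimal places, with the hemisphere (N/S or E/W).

51.196°S

δ = d/R = 5906.9/6372.8 = 0.926892 rad
φ₂ = arcsin(sin φ₁ cos δ + cos φ₁ sin δ cos θ)
   = arcsin(-0.95247·0.60032 + 0.30462·0.79976·-0.85173) = -51.19585°
λ₂ = λ₁ + atan2(sin θ sin δ cos φ₁, cos δ − sin φ₁ sin φ₂) = 79.22583°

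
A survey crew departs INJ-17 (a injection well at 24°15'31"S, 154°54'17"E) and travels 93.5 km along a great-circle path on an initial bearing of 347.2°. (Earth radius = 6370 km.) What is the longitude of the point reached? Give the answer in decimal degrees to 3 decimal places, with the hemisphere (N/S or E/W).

154.702°E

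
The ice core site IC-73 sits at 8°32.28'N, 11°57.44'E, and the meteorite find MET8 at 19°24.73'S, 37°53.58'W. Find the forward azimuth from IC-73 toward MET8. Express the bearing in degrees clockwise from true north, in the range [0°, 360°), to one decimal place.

239.8°

IC-73: φ = +8.53800°, λ = +11.95733°
MET8: φ = -19.41217°, λ = -37.89300°
Δλ = -49.8503°
y = sin Δλ · cos φ₂ = -0.720910
x = cos φ₁ sin φ₂ − sin φ₁ cos φ₂ cos Δλ = -0.418965
θ = atan2(y, x) = -120.1635° → 239.8365° (mod 360°)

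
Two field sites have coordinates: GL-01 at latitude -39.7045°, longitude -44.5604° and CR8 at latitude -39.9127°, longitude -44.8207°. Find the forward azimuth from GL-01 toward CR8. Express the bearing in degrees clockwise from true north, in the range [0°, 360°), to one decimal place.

223.8°

Δλ = -0.2603°
y = sin Δλ · cos φ₂ = -0.003485
x = cos φ₁ sin φ₂ − sin φ₁ cos φ₂ cos Δλ = -0.003639
θ = atan2(y, x) = -136.2399° → 223.7601° (mod 360°)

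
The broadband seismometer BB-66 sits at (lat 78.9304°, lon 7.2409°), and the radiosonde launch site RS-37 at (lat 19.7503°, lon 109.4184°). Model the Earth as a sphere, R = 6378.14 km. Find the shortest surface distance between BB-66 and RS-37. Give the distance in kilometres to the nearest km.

8119 km

Δφ = -59.1801°,  Δλ = 102.1775°
a = sin²(Δφ/2) + cos φ₁ cos φ₂ sin²(Δλ/2) = 0.353242
c = 2·arcsin(√a) = 1.272893 rad = 72.9314°
d = R·c = 6378.14 × 1.272893 = 8118.7 km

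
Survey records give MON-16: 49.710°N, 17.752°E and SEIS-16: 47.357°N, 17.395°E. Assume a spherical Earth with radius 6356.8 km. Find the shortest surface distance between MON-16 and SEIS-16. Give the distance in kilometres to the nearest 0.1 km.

Δφ = -2.3530°,  Δλ = -0.3570°
a = sin²(Δφ/2) + cos φ₁ cos φ₂ sin²(Δλ/2) = 0.000426
c = 2·arcsin(√a) = 0.041274 rad = 2.3648°
d = R·c = 6356.8 × 0.041274 = 262.4 km

262.4 km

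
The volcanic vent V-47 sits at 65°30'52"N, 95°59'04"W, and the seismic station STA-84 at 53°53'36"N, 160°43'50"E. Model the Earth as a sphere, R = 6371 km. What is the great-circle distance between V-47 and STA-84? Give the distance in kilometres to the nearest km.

V-47: φ = +65.51444°, λ = -95.98444°
STA-84: φ = +53.89333°, λ = +160.73056°
Δφ = -11.6211°,  Δλ = -103.2850°
a = sin²(Δφ/2) + cos φ₁ cos φ₂ sin²(Δλ/2) = 0.160432
c = 2·arcsin(√a) = 0.824211 rad = 47.2238°
d = R·c = 6371 × 0.824211 = 5251.0 km

5251 km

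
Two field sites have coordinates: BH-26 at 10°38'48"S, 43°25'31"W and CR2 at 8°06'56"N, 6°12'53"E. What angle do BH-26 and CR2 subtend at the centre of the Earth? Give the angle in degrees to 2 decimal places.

52.84°

BH-26: φ = -10.64667°, λ = -43.42528°
CR2: φ = +8.11556°, λ = +6.21472°
Δφ = 18.7622°,  Δλ = 49.6400°
a = sin²(Δφ/2) + cos φ₁ cos φ₂ sin²(Δλ/2) = 0.198008
c = 2·arcsin(√a) = 0.922305 rad = 52.8442°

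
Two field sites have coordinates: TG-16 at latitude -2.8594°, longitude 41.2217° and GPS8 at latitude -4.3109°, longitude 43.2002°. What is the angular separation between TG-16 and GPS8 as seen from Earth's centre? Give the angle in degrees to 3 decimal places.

2.451°

Δφ = -1.4515°,  Δλ = 1.9785°
a = sin²(Δφ/2) + cos φ₁ cos φ₂ sin²(Δλ/2) = 0.000457
c = 2·arcsin(√a) = 0.042772 rad = 2.4507°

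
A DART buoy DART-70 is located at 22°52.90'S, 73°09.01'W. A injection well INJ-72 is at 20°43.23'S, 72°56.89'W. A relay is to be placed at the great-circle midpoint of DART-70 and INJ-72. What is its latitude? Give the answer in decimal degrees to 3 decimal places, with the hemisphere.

DART-70: φ = -22.88167°, λ = -73.15017°
INJ-72: φ = -20.72050°, λ = -72.94817°
Bx = cos φ₂ cos Δλ = 0.935312,  By = cos φ₂ sin Δλ = 0.003298
φₘ = atan2(sin φ₁ + sin φ₂, √((cos φ₁ + Bx)² + By²)) = -21.80111°
λₘ = λ₁ + atan2(By, cos φ₁ + Bx) = -73.04840°

21.801°S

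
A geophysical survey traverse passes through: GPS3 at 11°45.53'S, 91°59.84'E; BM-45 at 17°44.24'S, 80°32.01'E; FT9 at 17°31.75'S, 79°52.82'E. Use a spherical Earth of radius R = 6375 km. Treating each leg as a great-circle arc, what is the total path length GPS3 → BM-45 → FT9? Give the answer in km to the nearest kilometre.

1474 km

GPS3: φ = -11.75883°, λ = +91.99733°
BM-45: φ = -17.73733°, λ = +80.53350°
FT9: φ = -17.52917°, λ = +79.88033°
GPS3→BM-45: c = 0.219720 rad, d = 1400.72 km
BM-45→FT9: c = 0.011456 rad, d = 73.03 km
Total = 1400.72 + 73.03 = 1473.75 km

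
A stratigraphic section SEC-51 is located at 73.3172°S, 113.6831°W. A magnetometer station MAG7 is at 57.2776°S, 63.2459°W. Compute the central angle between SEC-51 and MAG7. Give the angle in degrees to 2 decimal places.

Δφ = 16.0396°,  Δλ = 50.4372°
a = sin²(Δφ/2) + cos φ₁ cos φ₂ sin²(Δλ/2) = 0.047636
c = 2·arcsin(√a) = 0.440056 rad = 25.2134°

25.21°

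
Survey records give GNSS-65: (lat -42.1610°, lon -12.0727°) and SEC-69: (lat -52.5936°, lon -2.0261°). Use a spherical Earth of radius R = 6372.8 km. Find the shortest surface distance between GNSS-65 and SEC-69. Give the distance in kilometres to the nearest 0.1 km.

1382.4 km

Δφ = -10.4326°,  Δλ = 10.0466°
a = sin²(Δφ/2) + cos φ₁ cos φ₂ sin²(Δλ/2) = 0.011718
c = 2·arcsin(√a) = 0.216925 rad = 12.4289°
d = R·c = 6372.8 × 0.216925 = 1382.4 km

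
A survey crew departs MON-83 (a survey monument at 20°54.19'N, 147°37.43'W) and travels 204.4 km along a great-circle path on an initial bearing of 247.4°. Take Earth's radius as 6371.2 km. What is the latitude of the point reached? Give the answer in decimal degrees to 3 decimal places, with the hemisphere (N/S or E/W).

MON-83: φ = +20.90317°, λ = -147.62383°
δ = d/R = 204.4/6371.2 = 0.032082 rad
φ₂ = arcsin(sin φ₁ cos δ + cos φ₁ sin δ cos θ)
   = arcsin(0.35679·0.99949 + 0.93418·0.03208·-0.38430) = 20.18732°
λ₂ = λ₁ + atan2(sin θ sin δ cos φ₁, cos δ − sin φ₁ sin φ₂) = -149.43190°

20.187°N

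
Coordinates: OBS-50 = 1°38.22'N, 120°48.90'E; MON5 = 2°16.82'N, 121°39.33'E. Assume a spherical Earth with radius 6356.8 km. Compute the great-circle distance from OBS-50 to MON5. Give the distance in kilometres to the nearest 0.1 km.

117.4 km

OBS-50: φ = +1.63700°, λ = +120.81500°
MON5: φ = +2.28033°, λ = +121.65550°
Δφ = 0.6433°,  Δλ = 0.8405°
a = sin²(Δφ/2) + cos φ₁ cos φ₂ sin²(Δλ/2) = 0.000085
c = 2·arcsin(√a) = 0.018467 rad = 1.0581°
d = R·c = 6356.8 × 0.018467 = 117.4 km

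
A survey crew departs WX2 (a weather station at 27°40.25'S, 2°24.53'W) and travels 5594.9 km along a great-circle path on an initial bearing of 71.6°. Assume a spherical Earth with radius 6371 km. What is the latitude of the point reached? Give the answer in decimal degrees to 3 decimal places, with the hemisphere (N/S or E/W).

4.669°S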